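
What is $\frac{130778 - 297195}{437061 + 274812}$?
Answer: $- \frac{166417}{711873} \approx -0.23377$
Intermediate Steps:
$\frac{130778 - 297195}{437061 + 274812} = - \frac{166417}{711873}$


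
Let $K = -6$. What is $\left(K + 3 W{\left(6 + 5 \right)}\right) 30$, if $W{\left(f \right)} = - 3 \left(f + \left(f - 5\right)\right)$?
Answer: $-4770$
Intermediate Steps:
$W{\left(f \right)} = 15 - 6 f$ ($W{\left(f \right)} = - 3 \left(f + \left(f - 5\right)\right) = - 3 \left(f + \left(-5 + f\right)\right) = - 3 \left(-5 + 2 f\right) = 15 - 6 f$)
$\left(K + 3 W{\left(6 + 5 \right)}\right) 30 = \left(-6 + 3 \left(15 - 6 \left(6 + 5\right)\right)\right) 30 = \left(-6 + 3 \left(15 - 66\right)\right) 30 = \left(-6 + 3 \left(-51\right)\right) 30 = \left(-6 - 153\right) 30 = \left(-159\right) 30 = -4770$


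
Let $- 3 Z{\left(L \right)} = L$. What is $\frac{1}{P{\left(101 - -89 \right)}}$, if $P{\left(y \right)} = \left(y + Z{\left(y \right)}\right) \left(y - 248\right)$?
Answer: $- \frac{3}{22040} \approx -0.00013612$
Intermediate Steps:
$Z{\left(L \right)} = - \frac{L}{3}$
$P{\left(y \right)} = \frac{2 y \left(-248 + y\right)}{3}$ ($P{\left(y \right)} = \left(y - \frac{y}{3}\right) \left(y - 248\right) = \frac{2 y}{3} \left(-248 + y\right) = \frac{2 y \left(-248 + y\right)}{3}$)
$\frac{1}{P{\left(101 - -89 \right)}} = \frac{1}{\frac{2}{3} \left(101 - -89\right) \left(-248 + \left(101 - -89\right)\right)} = \frac{1}{\frac{2}{3} \left(101 + 89\right) \left(-248 + \left(101 + 89\right)\right)} = \frac{1}{\frac{2}{3} \cdot 190 \left(-248 + 190\right)} = \frac{1}{\frac{2}{3} \cdot 190 \left(-58\right)} = \frac{1}{- \frac{22040}{3}} = - \frac{3}{22040}$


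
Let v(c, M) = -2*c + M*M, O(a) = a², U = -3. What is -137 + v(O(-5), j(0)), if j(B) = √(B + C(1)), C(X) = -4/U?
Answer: -557/3 ≈ -185.67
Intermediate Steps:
C(X) = 4/3 (C(X) = -4/(-3) = -4*(-⅓) = 4/3)
j(B) = √(4/3 + B) (j(B) = √(B + 4/3) = √(4/3 + B))
v(c, M) = M² - 2*c (v(c, M) = -2*c + M² = M² - 2*c)
-137 + v(O(-5), j(0)) = -137 + ((√(12 + 9*0)/3)² - 2*(-5)²) = -137 + ((√(12 + 0)/3)² - 2*25) = -137 + ((√12/3)² - 50) = -137 + (((2*√3)/3)² - 50) = -137 + ((2*√3/3)² - 50) = -137 + (4/3 - 50) = -137 - 146/3 = -557/3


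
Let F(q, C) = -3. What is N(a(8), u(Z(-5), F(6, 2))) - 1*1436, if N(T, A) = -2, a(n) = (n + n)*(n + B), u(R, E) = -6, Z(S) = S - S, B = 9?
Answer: -1438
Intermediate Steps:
Z(S) = 0
a(n) = 2*n*(9 + n) (a(n) = (n + n)*(n + 9) = (2*n)*(9 + n) = 2*n*(9 + n))
N(a(8), u(Z(-5), F(6, 2))) - 1*1436 = -2 - 1*1436 = -2 - 1436 = -1438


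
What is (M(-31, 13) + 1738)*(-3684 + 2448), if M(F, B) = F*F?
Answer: -3335964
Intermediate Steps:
M(F, B) = F²
(M(-31, 13) + 1738)*(-3684 + 2448) = ((-31)² + 1738)*(-3684 + 2448) = (961 + 1738)*(-1236) = 2699*(-1236) = -3335964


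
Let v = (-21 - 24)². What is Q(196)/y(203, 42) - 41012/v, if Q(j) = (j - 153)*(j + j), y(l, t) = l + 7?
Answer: 121528/2025 ≈ 60.014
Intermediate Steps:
y(l, t) = 7 + l
Q(j) = 2*j*(-153 + j) (Q(j) = (-153 + j)*(2*j) = 2*j*(-153 + j))
v = 2025 (v = (-45)² = 2025)
Q(196)/y(203, 42) - 41012/v = (2*196*(-153 + 196))/(7 + 203) - 41012/2025 = (2*196*43)/210 - 41012*1/2025 = 16856*(1/210) - 41012/2025 = 1204/15 - 41012/2025 = 121528/2025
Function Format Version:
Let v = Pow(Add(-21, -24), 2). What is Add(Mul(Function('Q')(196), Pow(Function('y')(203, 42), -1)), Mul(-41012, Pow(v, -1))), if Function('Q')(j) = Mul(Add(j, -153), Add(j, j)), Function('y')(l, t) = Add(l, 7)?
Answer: Rational(121528, 2025) ≈ 60.014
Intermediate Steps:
Function('y')(l, t) = Add(7, l)
Function('Q')(j) = Mul(2, j, Add(-153, j)) (Function('Q')(j) = Mul(Add(-153, j), Mul(2, j)) = Mul(2, j, Add(-153, j)))
v = 2025 (v = Pow(-45, 2) = 2025)
Add(Mul(Function('Q')(196), Pow(Function('y')(203, 42), -1)), Mul(-41012, Pow(v, -1))) = Add(Mul(Mul(2, 196, Add(-153, 196)), Pow(Add(7, 203), -1)), Mul(-41012, Pow(2025, -1))) = Add(Mul(Mul(2, 196, 43), Pow(210, -1)), Mul(-41012, Rational(1, 2025))) = Add(Mul(16856, Rational(1, 210)), Rational(-41012, 2025)) = Add(Rational(1204, 15), Rational(-41012, 2025)) = Rational(121528, 2025)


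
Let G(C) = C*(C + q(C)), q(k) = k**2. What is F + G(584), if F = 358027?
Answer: 199875787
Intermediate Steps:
G(C) = C*(C + C**2)
F + G(584) = 358027 + 584**2*(1 + 584) = 358027 + 341056*585 = 358027 + 199517760 = 199875787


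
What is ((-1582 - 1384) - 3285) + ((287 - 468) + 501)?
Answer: -5931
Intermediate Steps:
((-1582 - 1384) - 3285) + ((287 - 468) + 501) = (-2966 - 3285) + (-181 + 501) = -6251 + 320 = -5931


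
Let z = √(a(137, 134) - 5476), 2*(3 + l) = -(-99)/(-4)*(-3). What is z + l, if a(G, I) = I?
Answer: 273/8 + I*√5342 ≈ 34.125 + 73.089*I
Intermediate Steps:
l = 273/8 (l = -3 + (-(-99)/(-4)*(-3))/2 = -3 + (-(-99)*(-1)/4*(-3))/2 = -3 + (-33*¾*(-3))/2 = -3 + (-99/4*(-3))/2 = -3 + (½)*(297/4) = -3 + 297/8 = 273/8 ≈ 34.125)
z = I*√5342 (z = √(134 - 5476) = √(-5342) = I*√5342 ≈ 73.089*I)
z + l = I*√5342 + 273/8 = 273/8 + I*√5342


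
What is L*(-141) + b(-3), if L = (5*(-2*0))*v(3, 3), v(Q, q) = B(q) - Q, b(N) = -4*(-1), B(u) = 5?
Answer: 4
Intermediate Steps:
b(N) = 4
v(Q, q) = 5 - Q
L = 0 (L = (5*(-2*0))*(5 - 1*3) = (5*0)*(5 - 3) = 0*2 = 0)
L*(-141) + b(-3) = 0*(-141) + 4 = 0 + 4 = 4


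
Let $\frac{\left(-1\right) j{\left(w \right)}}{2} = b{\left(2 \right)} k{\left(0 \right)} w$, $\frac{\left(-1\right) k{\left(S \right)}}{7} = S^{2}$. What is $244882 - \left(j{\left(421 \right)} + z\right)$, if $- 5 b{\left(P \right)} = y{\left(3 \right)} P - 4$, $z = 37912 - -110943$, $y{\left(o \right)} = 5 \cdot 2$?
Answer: $96027$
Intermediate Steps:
$y{\left(o \right)} = 10$
$z = 148855$ ($z = 37912 + 110943 = 148855$)
$b{\left(P \right)} = \frac{4}{5} - 2 P$ ($b{\left(P \right)} = - \frac{10 P - 4}{5} = - \frac{-4 + 10 P}{5} = \frac{4}{5} - 2 P$)
$k{\left(S \right)} = - 7 S^{2}$
$j{\left(w \right)} = 0$ ($j{\left(w \right)} = - 2 \left(\frac{4}{5} - 4\right) \left(- 7 \cdot 0^{2}\right) w = - 2 \left(\frac{4}{5} - 4\right) \left(\left(-7\right) 0\right) w = - 2 \left(- \frac{16}{5}\right) 0 w = - 2 \cdot 0 w = \left(-2\right) 0 = 0$)
$244882 - \left(j{\left(421 \right)} + z\right) = 244882 - \left(0 + 148855\right) = 244882 - 148855 = 96027$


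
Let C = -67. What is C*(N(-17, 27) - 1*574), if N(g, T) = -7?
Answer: 38927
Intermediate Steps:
C*(N(-17, 27) - 1*574) = -67*(-7 - 1*574) = -67*(-7 - 574) = -67*(-581) = 38927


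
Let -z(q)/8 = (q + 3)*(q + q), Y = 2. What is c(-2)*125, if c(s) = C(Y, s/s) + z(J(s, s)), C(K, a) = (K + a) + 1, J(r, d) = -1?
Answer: 4500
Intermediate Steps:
z(q) = -16*q*(3 + q) (z(q) = -8*(q + 3)*(q + q) = -8*(3 + q)*2*q = -16*q*(3 + q))
C(K, a) = 1 + K + a
c(s) = 36 (c(s) = (1 + 2 + s/s) - 16*(-1)*(3 - 1) = (1 + 2 + 1) - 16*(-1)*2 = 4 + 32 = 36)
c(-2)*125 = 36*125 = 4500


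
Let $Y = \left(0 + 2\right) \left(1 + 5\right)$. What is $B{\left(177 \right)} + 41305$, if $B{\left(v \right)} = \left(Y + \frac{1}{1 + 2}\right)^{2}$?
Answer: $\frac{373114}{9} \approx 41457.0$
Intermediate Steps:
$Y = 12$ ($Y = 2 \cdot 6 = 12$)
$B{\left(v \right)} = \frac{1369}{9}$ ($B{\left(v \right)} = \left(12 + \frac{1}{1 + 2}\right)^{2} = \left(12 + \frac{1}{3}\right)^{2} = \left(\frac{37}{3}\right)^{2} = \frac{1369}{9}$)
$B{\left(177 \right)} + 41305 = \frac{1369}{9} + 41305 = \frac{373114}{9}$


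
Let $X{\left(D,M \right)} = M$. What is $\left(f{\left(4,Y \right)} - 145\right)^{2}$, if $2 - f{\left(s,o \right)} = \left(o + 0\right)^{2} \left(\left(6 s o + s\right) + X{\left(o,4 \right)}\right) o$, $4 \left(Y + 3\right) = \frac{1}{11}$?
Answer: $\frac{725190156981950625}{219503494144} \approx 3.3038 \cdot 10^{6}$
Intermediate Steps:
$Y = - \frac{131}{44}$ ($Y = -3 + \frac{1}{4 \cdot 11} = -3 + \frac{1}{4} \cdot \frac{1}{11} = -3 + \frac{1}{44} = - \frac{131}{44} \approx -2.9773$)
$f{\left(s,o \right)} = 2 - o^{3} \left(4 + s + 6 o s\right)$ ($f{\left(s,o \right)} = 2 - \left(o + 0\right)^{2} \left(\left(6 s o + s\right) + 4\right) o = 2 - o^{2} \left(\left(6 o s + s\right) + 4\right) o = 2 - o^{2} \left(\left(s + 6 o s\right) + 4\right) o = 2 - o^{2} \left(4 + s + 6 o s\right) o = 2 - o^{3} \left(4 + s + 6 o s\right)$)
$\left(f{\left(4,Y \right)} - 145\right)^{2} = \left(\left(2 - 4 \left(- \frac{131}{44}\right)^{3} - 4 \left(- \frac{131}{44}\right)^{3} - 24 \left(- \frac{131}{44}\right)^{4}\right) - 145\right)^{2} = \left(\left(2 - - \frac{2248091}{21296} - 4 \left(- \frac{2248091}{85184}\right) - 24 \cdot \frac{294499921}{3748096}\right) - 145\right)^{2} = \left(\left(2 + \frac{2248091}{21296} + \frac{2248091}{21296} - \frac{883499763}{468512}\right) - 145\right)^{2} = \left(- \frac{783646735}{468512} - 145\right)^{2} = \left(- \frac{851580975}{468512}\right)^{2} = \frac{725190156981950625}{219503494144}$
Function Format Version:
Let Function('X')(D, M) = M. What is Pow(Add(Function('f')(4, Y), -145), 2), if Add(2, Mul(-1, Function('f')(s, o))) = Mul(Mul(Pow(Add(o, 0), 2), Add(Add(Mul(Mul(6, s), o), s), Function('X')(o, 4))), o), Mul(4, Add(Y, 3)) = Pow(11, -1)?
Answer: Rational(725190156981950625, 219503494144) ≈ 3.3038e+6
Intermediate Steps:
Y = Rational(-131, 44) (Y = Add(-3, Mul(Rational(1, 4), Pow(11, -1))) = Add(-3, Mul(Rational(1, 4), Rational(1, 11))) = Add(-3, Rational(1, 44)) = Rational(-131, 44) ≈ -2.9773)
Function('f')(s, o) = Add(2, Mul(-1, Pow(o, 3), Add(4, s, Mul(6, o, s)))) (Function('f')(s, o) = Add(2, Mul(-1, Mul(Mul(Pow(Add(o, 0), 2), Add(Add(Mul(Mul(6, s), o), s), 4)), o))) = Add(2, Mul(-1, Mul(Mul(Pow(o, 2), Add(Add(Mul(6, o, s), s), 4)), o))) = Add(2, Mul(-1, Mul(Mul(Pow(o, 2), Add(Add(s, Mul(6, o, s)), 4)), o))) = Add(2, Mul(-1, Mul(Mul(Pow(o, 2), Add(4, s, Mul(6, o, s))), o))) = Add(2, Mul(-1, Mul(Pow(o, 3), Add(4, s, Mul(6, o, s))))) = Add(2, Mul(-1, Pow(o, 3), Add(4, s, Mul(6, o, s)))))
Pow(Add(Function('f')(4, Y), -145), 2) = Pow(Add(Add(2, Mul(-4, Pow(Rational(-131, 44), 3)), Mul(-1, 4, Pow(Rational(-131, 44), 3)), Mul(-6, 4, Pow(Rational(-131, 44), 4))), -145), 2) = Pow(Add(Add(2, Mul(-4, Rational(-2248091, 85184)), Mul(-1, 4, Rational(-2248091, 85184)), Mul(-6, 4, Rational(294499921, 3748096))), -145), 2) = Pow(Add(Add(2, Rational(2248091, 21296), Rational(2248091, 21296), Rational(-883499763, 468512)), -145), 2) = Pow(Add(Rational(-783646735, 468512), -145), 2) = Pow(Rational(-851580975, 468512), 2) = Rational(725190156981950625, 219503494144)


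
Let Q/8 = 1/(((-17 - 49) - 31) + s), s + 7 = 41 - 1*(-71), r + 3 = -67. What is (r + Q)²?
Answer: 4761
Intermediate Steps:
r = -70 (r = -3 - 67 = -70)
s = 105 (s = -7 + (41 - 1*(-71)) = -7 + (41 + 71) = -7 + 112 = 105)
Q = 1 (Q = 8/(((-17 - 49) - 31) + 105) = 8/((-66 - 31) + 105) = 8/(-97 + 105) = 8/8 = 8*(⅛) = 1)
(r + Q)² = (-70 + 1)² = (-69)² = 4761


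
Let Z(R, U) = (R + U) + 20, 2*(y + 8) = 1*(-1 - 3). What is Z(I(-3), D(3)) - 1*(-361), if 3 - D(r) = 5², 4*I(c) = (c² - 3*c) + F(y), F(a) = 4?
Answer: 729/2 ≈ 364.50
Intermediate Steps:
y = -10 (y = -8 + (1*(-1 - 3))/2 = -8 + (1*(-4))/2 = -8 + (½)*(-4) = -8 - 2 = -10)
I(c) = 1 - 3*c/4 + c²/4 (I(c) = ((c² - 3*c) + 4)/4 = (4 + c² - 3*c)/4 = 1 - 3*c/4 + c²/4)
D(r) = -22 (D(r) = 3 - 1*5² = 3 - 1*25 = 3 - 25 = -22)
Z(R, U) = 20 + R + U
Z(I(-3), D(3)) - 1*(-361) = (20 + (1 - ¾*(-3) + (¼)*(-3)²) - 22) - 1*(-361) = (20 + (1 + 9/4 + (¼)*9) - 22) + 361 = (20 + (1 + 9/4 + 9/4) - 22) + 361 = (20 + 11/2 - 22) + 361 = 7/2 + 361 = 729/2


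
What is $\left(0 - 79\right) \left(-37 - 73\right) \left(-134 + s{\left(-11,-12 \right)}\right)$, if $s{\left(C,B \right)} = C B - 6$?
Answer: $-69520$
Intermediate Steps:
$s{\left(C,B \right)} = -6 + B C$ ($s{\left(C,B \right)} = B C - 6 = -6 + B C$)
$\left(0 - 79\right) \left(-37 - 73\right) \left(-134 + s{\left(-11,-12 \right)}\right) = \left(0 - 79\right) \left(-37 - 73\right) \left(-134 - -126\right) = \left(-79\right) \left(-110\right) \left(-134 + \left(-6 + 132\right)\right) = 8690 \left(-134 + 126\right) = 8690 \left(-8\right) = -69520$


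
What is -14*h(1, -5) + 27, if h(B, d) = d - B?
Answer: 111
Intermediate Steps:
-14*h(1, -5) + 27 = -14*(-5 - 1*1) + 27 = -14*(-5 - 1) + 27 = -14*(-6) + 27 = 84 + 27 = 111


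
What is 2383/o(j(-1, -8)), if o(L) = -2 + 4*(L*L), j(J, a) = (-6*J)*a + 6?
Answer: 2383/7054 ≈ 0.33782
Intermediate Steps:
j(J, a) = 6 - 6*J*a (j(J, a) = -6*J*a + 6 = 6 - 6*J*a)
o(L) = -2 + 4*L²
2383/o(j(-1, -8)) = 2383/(-2 + 4*(6 - 6*(-1)*(-8))²) = 2383/(-2 + 4*(6 - 48)²) = 2383/(-2 + 4*(-42)²) = 2383/(-2 + 4*1764) = 2383/(-2 + 7056) = 2383/7054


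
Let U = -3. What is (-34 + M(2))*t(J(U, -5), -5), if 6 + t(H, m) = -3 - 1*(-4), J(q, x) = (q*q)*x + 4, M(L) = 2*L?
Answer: 150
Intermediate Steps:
J(q, x) = 4 + x*q**2 (J(q, x) = q**2*x + 4 = x*q**2 + 4 = 4 + x*q**2)
t(H, m) = -5 (t(H, m) = -6 + (-3 - 1*(-4)) = -6 + (-3 + 4) = -6 + 1 = -5)
(-34 + M(2))*t(J(U, -5), -5) = (-34 + 2*2)*(-5) = (-34 + 4)*(-5) = -30*(-5) = 150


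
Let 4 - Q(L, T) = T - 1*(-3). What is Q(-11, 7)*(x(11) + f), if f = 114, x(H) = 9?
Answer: -738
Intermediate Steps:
Q(L, T) = 1 - T (Q(L, T) = 4 - (T - 1*(-3)) = 4 - (T + 3) = 4 - (3 + T) = 4 + (-3 - T) = 1 - T)
Q(-11, 7)*(x(11) + f) = (1 - 1*7)*(9 + 114) = (1 - 7)*123 = -6*123 = -738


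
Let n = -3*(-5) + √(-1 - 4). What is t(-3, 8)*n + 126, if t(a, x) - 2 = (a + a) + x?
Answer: 186 + 4*I*√5 ≈ 186.0 + 8.9443*I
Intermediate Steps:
n = 15 + I*√5 (n = 15 + √(-5) = 15 + I*√5 ≈ 15.0 + 2.2361*I)
t(a, x) = 2 + x + 2*a (t(a, x) = 2 + ((a + a) + x) = 2 + (2*a + x) = 2 + (x + 2*a) = 2 + x + 2*a)
t(-3, 8)*n + 126 = (2 + 8 + 2*(-3))*(15 + I*√5) + 126 = (2 + 8 - 6)*(15 + I*√5) + 126 = 4*(15 + I*√5) + 126 = (60 + 4*I*√5) + 126 = 186 + 4*I*√5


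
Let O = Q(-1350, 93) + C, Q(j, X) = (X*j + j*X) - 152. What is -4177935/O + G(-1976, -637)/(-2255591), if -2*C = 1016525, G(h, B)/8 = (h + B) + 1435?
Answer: 67604804654/12280674341 ≈ 5.5050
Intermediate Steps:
G(h, B) = 11480 + 8*B + 8*h (G(h, B) = 8*((h + B) + 1435) = 8*((B + h) + 1435) = 8*(1435 + B + h) = 11480 + 8*B + 8*h)
Q(j, X) = -152 + 2*X*j (Q(j, X) = (X*j + X*j) - 152 = 2*X*j - 152 = -152 + 2*X*j)
C = -1016525/2 (C = -1/2*1016525 = -1016525/2 ≈ -5.0826e+5)
O = -1519029/2 (O = (-152 + 2*93*(-1350)) - 1016525/2 = (-152 - 251100) - 1016525/2 = -251252 - 1016525/2 = -1519029/2 ≈ -7.5951e+5)
-4177935/O + G(-1976, -637)/(-2255591) = -4177935/(-1519029/2) + (11480 + 8*(-637) + 8*(-1976))/(-2255591) = -4177935*(-2/1519029) + (11480 - 5096 - 15808)*(-1/2255591) = 928430/168781 - 9424*(-1/2255591) = 928430/168781 + 304/72761 = 67604804654/12280674341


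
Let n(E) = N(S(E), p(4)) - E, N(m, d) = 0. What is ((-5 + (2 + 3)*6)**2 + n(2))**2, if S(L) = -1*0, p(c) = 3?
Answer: 388129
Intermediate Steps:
S(L) = 0
n(E) = -E (n(E) = 0 - E = -E)
((-5 + (2 + 3)*6)**2 + n(2))**2 = ((-5 + (2 + 3)*6)**2 - 1*2)**2 = ((-5 + 5*6)**2 - 2)**2 = ((-5 + 30)**2 - 2)**2 = (25**2 - 2)**2 = (625 - 2)**2 = 623**2 = 388129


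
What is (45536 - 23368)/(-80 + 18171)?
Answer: 22168/18091 ≈ 1.2254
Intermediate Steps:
(45536 - 23368)/(-80 + 18171) = 22168/18091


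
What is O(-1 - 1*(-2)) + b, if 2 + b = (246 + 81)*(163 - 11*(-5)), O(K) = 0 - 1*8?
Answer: 71276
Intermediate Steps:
O(K) = -8 (O(K) = 0 - 8 = -8)
b = 71284 (b = -2 + (246 + 81)*(163 - 11*(-5)) = -2 + 327*(163 + 55) = -2 + 327*218 = -2 + 71286 = 71284)
O(-1 - 1*(-2)) + b = -8 + 71284 = 71276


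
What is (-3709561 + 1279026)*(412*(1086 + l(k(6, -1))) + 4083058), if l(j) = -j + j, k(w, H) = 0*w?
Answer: -11011514512150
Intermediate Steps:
k(w, H) = 0
l(j) = 0
(-3709561 + 1279026)*(412*(1086 + l(k(6, -1))) + 4083058) = (-3709561 + 1279026)*(412*(1086 + 0) + 4083058) = -2430535*(412*1086 + 4083058) = -2430535*(447432 + 4083058) = -2430535*4530490 = -11011514512150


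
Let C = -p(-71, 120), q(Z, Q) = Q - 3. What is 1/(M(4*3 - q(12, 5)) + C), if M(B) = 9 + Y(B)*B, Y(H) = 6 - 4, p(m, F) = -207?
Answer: 1/236 ≈ 0.0042373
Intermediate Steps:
q(Z, Q) = -3 + Q
Y(H) = 2
M(B) = 9 + 2*B
C = 207 (C = -1*(-207) = 207)
1/(M(4*3 - q(12, 5)) + C) = 1/((9 + 2*(4*3 - (-3 + 5))) + 207) = 1/((9 + 2*(12 - 1*2)) + 207) = 1/((9 + 2*(12 - 2)) + 207) = 1/((9 + 2*10) + 207) = 1/((9 + 20) + 207) = 1/(29 + 207) = 1/236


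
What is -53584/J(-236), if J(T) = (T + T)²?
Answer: -3349/13924 ≈ -0.24052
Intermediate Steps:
J(T) = 4*T² (J(T) = (2*T)² = 4*T²)
-53584/J(-236) = -53584/(4*(-236)²) = -53584/(4*55696) = -53584/222784 = -53584*1/222784 = -3349/13924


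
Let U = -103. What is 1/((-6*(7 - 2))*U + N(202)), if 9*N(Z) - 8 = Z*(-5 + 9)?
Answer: 3/9542 ≈ 0.00031440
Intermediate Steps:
N(Z) = 8/9 + 4*Z/9 (N(Z) = 8/9 + (Z*(-5 + 9))/9 = 8/9 + (Z*4)/9 = 8/9 + (4*Z)/9 = 8/9 + 4*Z/9)
1/((-6*(7 - 2))*U + N(202)) = 1/(-6*(7 - 2)*(-103) + (8/9 + (4/9)*202)) = 1/(-6*5*(-103) + (8/9 + 808/9)) = 1/(-30*(-103) + 272/3) = 1/(3090 + 272/3) = 1/(9542/3) = 3/9542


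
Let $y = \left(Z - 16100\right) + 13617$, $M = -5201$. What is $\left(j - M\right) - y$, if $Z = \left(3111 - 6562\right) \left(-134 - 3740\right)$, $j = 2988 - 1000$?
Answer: $-13359502$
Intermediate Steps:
$j = 1988$ ($j = 2988 - 1000 = 1988$)
$Z = 13369174$ ($Z = \left(-3451\right) \left(-3874\right) = 13369174$)
$y = 13366691$ ($y = \left(13369174 - 16100\right) + 13617 = 13353074 + 13617 = 13366691$)
$\left(j - M\right) - y = \left(1988 - -5201\right) - 13366691 = \left(1988 + 5201\right) - 13366691 = 7189 - 13366691 = -13359502$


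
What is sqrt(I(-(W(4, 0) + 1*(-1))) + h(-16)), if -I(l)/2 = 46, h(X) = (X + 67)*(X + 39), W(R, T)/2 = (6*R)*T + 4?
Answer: sqrt(1081) ≈ 32.879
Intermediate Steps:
W(R, T) = 8 + 12*R*T (W(R, T) = 2*((6*R)*T + 4) = 2*(6*R*T + 4) = 2*(4 + 6*R*T) = 8 + 12*R*T)
h(X) = (39 + X)*(67 + X) (h(X) = (67 + X)*(39 + X) = (39 + X)*(67 + X))
I(l) = -92 (I(l) = -2*46 = -92)
sqrt(I(-(W(4, 0) + 1*(-1))) + h(-16)) = sqrt(-92 + (2613 + (-16)**2 + 106*(-16))) = sqrt(-92 + (2613 + 256 - 1696)) = sqrt(-92 + 1173) = sqrt(1081)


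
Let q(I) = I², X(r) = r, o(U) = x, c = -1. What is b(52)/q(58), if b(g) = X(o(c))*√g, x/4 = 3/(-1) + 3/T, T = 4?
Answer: -9*√13/1682 ≈ -0.019292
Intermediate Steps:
x = -9 (x = 4*(3/(-1) + 3/4) = 4*(3*(-1) + 3*(¼)) = 4*(-3 + ¾) = 4*(-9/4) = -9)
o(U) = -9
b(g) = -9*√g
b(52)/q(58) = (-18*√13)/(58²) = -18*√13/3364 = -18*√13*(1/3364) = -9*√13/1682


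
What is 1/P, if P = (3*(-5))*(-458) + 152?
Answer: 1/7022 ≈ 0.00014241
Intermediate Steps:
P = 7022 (P = -15*(-458) + 152 = 6870 + 152 = 7022)
1/P = 1/7022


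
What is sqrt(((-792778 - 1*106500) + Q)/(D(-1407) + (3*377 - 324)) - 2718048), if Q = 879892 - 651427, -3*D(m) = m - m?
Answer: I*sqrt(1770667388043)/807 ≈ 1648.9*I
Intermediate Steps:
D(m) = 0 (D(m) = -(m - m)/3 = -1/3*0 = 0)
Q = 228465
sqrt(((-792778 - 1*106500) + Q)/(D(-1407) + (3*377 - 324)) - 2718048) = sqrt(((-792778 - 1*106500) + 228465)/(0 + (3*377 - 324)) - 2718048) = sqrt(((-792778 - 106500) + 228465)/(0 + (1131 - 324)) - 2718048) = sqrt((-899278 + 228465)/(0 + 807) - 2718048) = sqrt(-670813/807 - 2718048) = sqrt(-2194135549/807) = I*sqrt(1770667388043)/807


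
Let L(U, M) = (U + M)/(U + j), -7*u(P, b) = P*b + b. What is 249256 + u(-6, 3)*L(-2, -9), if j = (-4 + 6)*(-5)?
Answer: 6979223/28 ≈ 2.4926e+5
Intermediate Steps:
j = -10 (j = 2*(-5) = -10)
u(P, b) = -b/7 - P*b/7 (u(P, b) = -(P*b + b)/7 = -(b + P*b)/7 = -b/7 - P*b/7)
L(U, M) = (M + U)/(-10 + U) (L(U, M) = (U + M)/(U - 10) = (M + U)/(-10 + U))
249256 + u(-6, 3)*L(-2, -9) = 249256 + (-1/7*3*(1 - 6))*((-9 - 2)/(-10 - 2)) = 249256 + (-1/7*3*(-5))*(-11/(-12)) = 249256 + 15*(-1/12*(-11))/7 = 249256 + (15/7)*(11/12) = 249256 + 55/28 = 6979223/28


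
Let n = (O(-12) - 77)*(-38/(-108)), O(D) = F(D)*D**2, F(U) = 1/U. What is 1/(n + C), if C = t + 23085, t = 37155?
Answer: 54/3251269 ≈ 1.6609e-5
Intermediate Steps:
C = 60240 (C = 37155 + 23085 = 60240)
O(D) = D (O(D) = D**2/D = D)
n = -1691/54 (n = (-12 - 77)*(-38/(-108)) = -(-3382)*(-1)/108 = -89*19/54 = -1691/54 ≈ -31.315)
1/(n + C) = 1/(-1691/54 + 60240) = 1/(3251269/54) = 54/3251269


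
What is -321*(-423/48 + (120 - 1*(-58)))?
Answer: -868947/16 ≈ -54309.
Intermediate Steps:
-321*(-423/48 + (120 - 1*(-58))) = -321*(-423*1/48 + (120 + 58)) = -321*(-141/16 + 178) = -321*2707/16 = -868947/16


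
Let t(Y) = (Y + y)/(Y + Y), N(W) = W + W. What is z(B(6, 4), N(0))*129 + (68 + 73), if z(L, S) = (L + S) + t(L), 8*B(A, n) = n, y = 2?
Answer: 528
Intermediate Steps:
B(A, n) = n/8
N(W) = 2*W
t(Y) = (2 + Y)/(2*Y) (t(Y) = (Y + 2)/(Y + Y) = (2 + Y)/((2*Y)) = (2 + Y)*(1/(2*Y)) = (2 + Y)/(2*Y))
z(L, S) = L + S + (2 + L)/(2*L) (z(L, S) = (L + S) + (2 + L)/(2*L) = L + S + (2 + L)/(2*L))
z(B(6, 4), N(0))*129 + (68 + 73) = (½ + (⅛)*4 + 2*0 + 1/((⅛)*4))*129 + (68 + 73) = (½ + ½ + 0 + 1/(½))*129 + 141 = (½ + ½ + 0 + 2)*129 + 141 = 3*129 + 141 = 387 + 141 = 528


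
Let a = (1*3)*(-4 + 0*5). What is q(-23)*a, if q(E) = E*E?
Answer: -6348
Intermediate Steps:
a = -12 (a = 3*(-4 + 0) = 3*(-4) = -12)
q(E) = E²
q(-23)*a = (-23)²*(-12) = 529*(-12) = -6348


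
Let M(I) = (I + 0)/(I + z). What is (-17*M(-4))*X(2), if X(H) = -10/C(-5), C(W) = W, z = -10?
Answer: -68/7 ≈ -9.7143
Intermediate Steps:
X(H) = 2 (X(H) = -10/(-5) = -10*(-1/5) = 2)
M(I) = I/(-10 + I) (M(I) = (I + 0)/(I - 10) = I/(-10 + I))
(-17*M(-4))*X(2) = -(-68)/(-10 - 4)*2 = -(-68)/(-14)*2 = -(-68)*(-1)/14*2 = -17*2/7*2 = -34/7*2 = -68/7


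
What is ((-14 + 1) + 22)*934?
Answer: 8406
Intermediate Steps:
((-14 + 1) + 22)*934 = (-13 + 22)*934 = 9*934 = 8406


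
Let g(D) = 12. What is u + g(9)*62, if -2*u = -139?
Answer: 1627/2 ≈ 813.50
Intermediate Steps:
u = 139/2 (u = -½*(-139) = 139/2 ≈ 69.500)
u + g(9)*62 = 139/2 + 12*62 = 139/2 + 744 = 1627/2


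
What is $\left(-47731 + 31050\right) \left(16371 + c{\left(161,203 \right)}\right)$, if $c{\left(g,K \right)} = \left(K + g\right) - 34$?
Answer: $-278589381$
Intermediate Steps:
$c{\left(g,K \right)} = -34 + K + g$
$\left(-47731 + 31050\right) \left(16371 + c{\left(161,203 \right)}\right) = \left(-47731 + 31050\right) \left(16371 + \left(-34 + 203 + 161\right)\right) = - 16681 \left(16371 + 330\right) = \left(-16681\right) 16701 = -278589381$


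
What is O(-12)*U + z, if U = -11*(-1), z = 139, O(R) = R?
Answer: 7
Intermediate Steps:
U = 11
O(-12)*U + z = -12*11 + 139 = -132 + 139 = 7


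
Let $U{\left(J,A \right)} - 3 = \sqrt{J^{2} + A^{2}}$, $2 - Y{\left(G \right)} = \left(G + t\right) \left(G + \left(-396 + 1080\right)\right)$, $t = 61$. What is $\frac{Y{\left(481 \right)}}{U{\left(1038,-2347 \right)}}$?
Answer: $\frac{473571}{1646461} - \frac{157857 \sqrt{6585853}}{1646461} \approx -245.76$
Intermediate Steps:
$Y{\left(G \right)} = 2 - \left(61 + G\right) \left(684 + G\right)$ ($Y{\left(G \right)} = 2 - \left(G + 61\right) \left(G + \left(-396 + 1080\right)\right) = 2 - \left(61 + G\right) \left(G + 684\right) = 2 - \left(61 + G\right) \left(684 + G\right)$)
$U{\left(J,A \right)} = 3 + \sqrt{A^{2} + J^{2}}$ ($U{\left(J,A \right)} = 3 + \sqrt{J^{2} + A^{2}} = 3 + \sqrt{A^{2} + J^{2}}$)
$\frac{Y{\left(481 \right)}}{U{\left(1038,-2347 \right)}} = \frac{-41722 - 481^{2} - 358345}{3 + \sqrt{\left(-2347\right)^{2} + 1038^{2}}} = \frac{-41722 - 231361 - 358345}{3 + \sqrt{5508409 + 1077444}} = \frac{-41722 - 231361 - 358345}{3 + \sqrt{6585853}} = - \frac{631428}{3 + \sqrt{6585853}}$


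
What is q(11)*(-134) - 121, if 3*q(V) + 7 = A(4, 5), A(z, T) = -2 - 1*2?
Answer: 1111/3 ≈ 370.33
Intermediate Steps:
A(z, T) = -4 (A(z, T) = -2 - 2 = -4)
q(V) = -11/3 (q(V) = -7/3 + (⅓)*(-4) = -7/3 - 4/3 = -11/3)
q(11)*(-134) - 121 = -11/3*(-134) - 121 = 1474/3 - 121 = 1111/3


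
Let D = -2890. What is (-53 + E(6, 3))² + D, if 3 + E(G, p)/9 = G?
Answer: -2214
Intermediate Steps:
E(G, p) = -27 + 9*G
(-53 + E(6, 3))² + D = (-53 + (-27 + 9*6))² - 2890 = (-53 + (-27 + 54))² - 2890 = (-53 + 27)² - 2890 = (-26)² - 2890 = 676 - 2890 = -2214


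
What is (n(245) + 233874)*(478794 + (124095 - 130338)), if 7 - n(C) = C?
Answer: 110404925436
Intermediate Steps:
n(C) = 7 - C
(n(245) + 233874)*(478794 + (124095 - 130338)) = ((7 - 1*245) + 233874)*(478794 + (124095 - 130338)) = ((7 - 245) + 233874)*(478794 - 6243) = (-238 + 233874)*472551 = 233636*472551 = 110404925436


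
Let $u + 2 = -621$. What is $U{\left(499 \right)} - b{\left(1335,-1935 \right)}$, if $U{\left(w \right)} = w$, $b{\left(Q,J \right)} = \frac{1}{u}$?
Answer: $\frac{310878}{623} \approx 499.0$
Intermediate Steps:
$u = -623$ ($u = -2 - 621 = -623$)
$b{\left(Q,J \right)} = - \frac{1}{623}$ ($b{\left(Q,J \right)} = \frac{1}{-623} = - \frac{1}{623}$)
$U{\left(499 \right)} - b{\left(1335,-1935 \right)} = 499 - - \frac{1}{623} = 499 + \frac{1}{623} = \frac{310878}{623}$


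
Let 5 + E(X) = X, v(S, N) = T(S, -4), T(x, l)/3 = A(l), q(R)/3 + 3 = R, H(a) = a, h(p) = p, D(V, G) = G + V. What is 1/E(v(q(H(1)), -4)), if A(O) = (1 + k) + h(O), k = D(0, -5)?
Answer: -1/29 ≈ -0.034483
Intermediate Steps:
k = -5 (k = -5 + 0 = -5)
q(R) = -9 + 3*R
A(O) = -4 + O (A(O) = (1 - 5) + O = -4 + O)
T(x, l) = -12 + 3*l (T(x, l) = 3*(-4 + l) = -12 + 3*l)
v(S, N) = -24 (v(S, N) = -12 + 3*(-4) = -12 - 12 = -24)
E(X) = -5 + X
1/E(v(q(H(1)), -4)) = 1/(-5 - 24) = 1/(-29) = -1/29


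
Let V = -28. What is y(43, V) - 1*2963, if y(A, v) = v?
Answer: -2991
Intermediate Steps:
y(43, V) - 1*2963 = -28 - 1*2963 = -28 - 2963 = -2991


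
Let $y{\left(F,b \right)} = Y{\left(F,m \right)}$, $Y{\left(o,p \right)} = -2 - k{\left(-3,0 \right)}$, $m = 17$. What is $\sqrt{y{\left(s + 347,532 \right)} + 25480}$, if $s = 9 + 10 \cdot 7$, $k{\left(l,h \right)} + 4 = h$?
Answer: $\sqrt{25482} \approx 159.63$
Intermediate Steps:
$k{\left(l,h \right)} = -4 + h$
$s = 79$ ($s = 9 + 70 = 79$)
$Y{\left(o,p \right)} = 2$ ($Y{\left(o,p \right)} = -2 - \left(-4 + 0\right) = -2 - -4 = -2 + 4 = 2$)
$y{\left(F,b \right)} = 2$
$\sqrt{y{\left(s + 347,532 \right)} + 25480} = \sqrt{2 + 25480} = \sqrt{25482}$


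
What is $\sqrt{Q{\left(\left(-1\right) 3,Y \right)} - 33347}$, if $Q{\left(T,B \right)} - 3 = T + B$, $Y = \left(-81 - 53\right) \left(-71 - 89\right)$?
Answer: $63 i \sqrt{3} \approx 109.12 i$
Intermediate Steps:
$Y = 21440$ ($Y = \left(-81 + \left(-56 + 3\right)\right) \left(-160\right) = \left(-81 - 53\right) \left(-160\right) = \left(-134\right) \left(-160\right) = 21440$)
$Q{\left(T,B \right)} = 3 + B + T$ ($Q{\left(T,B \right)} = 3 + \left(T + B\right) = 3 + \left(B + T\right) = 3 + B + T$)
$\sqrt{Q{\left(\left(-1\right) 3,Y \right)} - 33347} = \sqrt{\left(3 + 21440 - 3\right) - 33347} = \sqrt{21440 - 33347} = \sqrt{-11907} = 63 i \sqrt{3}$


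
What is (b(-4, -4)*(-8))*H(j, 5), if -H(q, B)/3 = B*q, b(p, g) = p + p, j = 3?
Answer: -2880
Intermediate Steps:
b(p, g) = 2*p
H(q, B) = -3*B*q
(b(-4, -4)*(-8))*H(j, 5) = ((2*(-4))*(-8))*(-3*5*3) = -8*(-8)*(-45) = 64*(-45) = -2880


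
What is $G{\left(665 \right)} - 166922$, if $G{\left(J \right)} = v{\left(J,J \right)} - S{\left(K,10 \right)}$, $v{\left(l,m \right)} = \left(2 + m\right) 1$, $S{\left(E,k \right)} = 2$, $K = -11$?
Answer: $-166257$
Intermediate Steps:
$v{\left(l,m \right)} = 2 + m$
$G{\left(J \right)} = J$ ($G{\left(J \right)} = \left(2 + J\right) - 2 = J$)
$G{\left(665 \right)} - 166922 = 665 - 166922 = -166257$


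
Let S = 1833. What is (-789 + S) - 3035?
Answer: -1991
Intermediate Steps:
(-789 + S) - 3035 = (-789 + 1833) - 3035 = 1044 - 3035 = -1991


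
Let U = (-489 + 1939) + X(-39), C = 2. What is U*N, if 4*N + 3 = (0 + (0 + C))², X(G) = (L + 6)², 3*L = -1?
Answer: 13339/36 ≈ 370.53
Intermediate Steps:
L = -⅓ (L = (⅓)*(-1) = -⅓ ≈ -0.33333)
X(G) = 289/9 (X(G) = (-⅓ + 6)² = (17/3)² = 289/9)
N = ¼ (N = -¾ + (0 + (0 + 2))²/4 = -¾ + (0 + 2)²/4 = -¾ + (¼)*2² = -¾ + (¼)*4 = -¾ + 1 = ¼ ≈ 0.25000)
U = 13339/9 (U = (-489 + 1939) + 289/9 = 1450 + 289/9 = 13339/9 ≈ 1482.1)
U*N = (13339/9)*(¼) = 13339/36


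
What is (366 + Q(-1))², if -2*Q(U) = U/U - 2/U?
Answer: 531441/4 ≈ 1.3286e+5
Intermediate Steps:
Q(U) = -½ + 1/U (Q(U) = -(U/U - 2/U)/2 = -(1 - 2/U)/2 = -½ + 1/U)
(366 + Q(-1))² = (366 + (½)*(2 - 1*(-1))/(-1))² = (366 + (½)*(-1)*(2 + 1))² = (366 + (½)*(-1)*3)² = (366 - 3/2)² = (729/2)² = 531441/4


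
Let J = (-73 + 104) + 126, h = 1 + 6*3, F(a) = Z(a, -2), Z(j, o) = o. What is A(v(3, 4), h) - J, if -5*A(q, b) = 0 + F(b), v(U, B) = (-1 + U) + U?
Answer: -783/5 ≈ -156.60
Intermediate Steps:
F(a) = -2
h = 19 (h = 1 + 18 = 19)
v(U, B) = -1 + 2*U
A(q, b) = ⅖ (A(q, b) = -(0 - 2)/5 = -⅕*(-2) = ⅖)
J = 157 (J = 31 + 126 = 157)
A(v(3, 4), h) - J = ⅖ - 1*157 = ⅖ - 157 = -783/5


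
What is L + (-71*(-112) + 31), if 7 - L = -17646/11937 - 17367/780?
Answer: 47922187/5980 ≈ 8013.7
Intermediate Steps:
L = 183847/5980 (L = 7 - (-17646/11937 - 17367/780) = 7 - (-17646*1/11937 - 17367*1/780) = 7 - (-34/23 - 5789/260) = 7 - 1*(-141987/5980) = 7 + 141987/5980 = 183847/5980 ≈ 30.744)
L + (-71*(-112) + 31) = 183847/5980 + (-71*(-112) + 31) = 183847/5980 + (7952 + 31) = 183847/5980 + 7983 = 47922187/5980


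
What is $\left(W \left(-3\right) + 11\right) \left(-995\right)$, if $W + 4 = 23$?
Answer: $45770$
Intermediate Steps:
$W = 19$ ($W = -4 + 23 = 19$)
$\left(W \left(-3\right) + 11\right) \left(-995\right) = \left(19 \left(-3\right) + 11\right) \left(-995\right) = \left(-57 + 11\right) \left(-995\right) = \left(-46\right) \left(-995\right) = 45770$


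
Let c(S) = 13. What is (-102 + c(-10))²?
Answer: 7921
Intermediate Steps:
(-102 + c(-10))² = (-102 + 13)² = (-89)² = 7921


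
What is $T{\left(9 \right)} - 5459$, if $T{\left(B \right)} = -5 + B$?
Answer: $-5455$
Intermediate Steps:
$T{\left(9 \right)} - 5459 = \left(-5 + 9\right) - 5459 = 4 - 5459 = -5455$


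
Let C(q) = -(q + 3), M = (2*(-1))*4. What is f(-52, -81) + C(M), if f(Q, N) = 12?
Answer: 17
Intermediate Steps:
M = -8 (M = -2*4 = -8)
C(q) = -3 - q (C(q) = -(3 + q) = -3 - q)
f(-52, -81) + C(M) = 12 + (-3 - 1*(-8)) = 12 + (-3 + 8) = 12 + 5 = 17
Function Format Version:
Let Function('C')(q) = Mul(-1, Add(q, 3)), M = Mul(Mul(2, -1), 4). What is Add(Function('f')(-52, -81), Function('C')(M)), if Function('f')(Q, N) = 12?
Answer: 17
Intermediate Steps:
M = -8 (M = Mul(-2, 4) = -8)
Function('C')(q) = Add(-3, Mul(-1, q)) (Function('C')(q) = Mul(-1, Add(3, q)) = Add(-3, Mul(-1, q)))
Add(Function('f')(-52, -81), Function('C')(M)) = Add(12, Add(-3, Mul(-1, -8))) = Add(12, Add(-3, 8)) = Add(12, 5) = 17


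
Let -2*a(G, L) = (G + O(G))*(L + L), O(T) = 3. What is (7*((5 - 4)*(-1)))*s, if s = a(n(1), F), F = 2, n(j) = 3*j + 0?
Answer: 84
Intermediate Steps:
n(j) = 3*j
a(G, L) = -L*(3 + G) (a(G, L) = -(G + 3)*(L + L)/2 = -(3 + G)*2*L/2 = -L*(3 + G))
s = -12 (s = -1*2*(3 + 3*1) = -1*2*(3 + 3) = -1*2*6 = -12)
(7*((5 - 4)*(-1)))*s = (7*((5 - 4)*(-1)))*(-12) = (7*(1*(-1)))*(-12) = (7*(-1))*(-12) = -7*(-12) = 84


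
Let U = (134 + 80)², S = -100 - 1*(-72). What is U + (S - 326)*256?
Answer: -44828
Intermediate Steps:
S = -28 (S = -100 + 72 = -28)
U = 45796 (U = 214² = 45796)
U + (S - 326)*256 = 45796 + (-28 - 326)*256 = 45796 - 354*256 = 45796 - 90624 = -44828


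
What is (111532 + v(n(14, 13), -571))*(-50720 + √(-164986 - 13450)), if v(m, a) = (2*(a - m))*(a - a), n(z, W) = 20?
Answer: -5656903040 + 223064*I*√44609 ≈ -5.6569e+9 + 4.7113e+7*I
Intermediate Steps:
v(m, a) = 0 (v(m, a) = (-2*m + 2*a)*0 = 0)
(111532 + v(n(14, 13), -571))*(-50720 + √(-164986 - 13450)) = (111532 + 0)*(-50720 + √(-164986 - 13450)) = 111532*(-50720 + √(-178436)) = 111532*(-50720 + 2*I*√44609) = -5656903040 + 223064*I*√44609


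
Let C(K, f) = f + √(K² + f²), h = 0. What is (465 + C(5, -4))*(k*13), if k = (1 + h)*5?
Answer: 29965 + 65*√41 ≈ 30381.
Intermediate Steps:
k = 5 (k = (1 + 0)*5 = 1*5 = 5)
(465 + C(5, -4))*(k*13) = (465 + (-4 + √(5² + (-4)²)))*(5*13) = (465 + (-4 + √(25 + 16)))*65 = (465 + (-4 + √41))*65 = (461 + √41)*65 = 29965 + 65*√41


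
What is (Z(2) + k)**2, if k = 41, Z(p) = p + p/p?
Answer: 1936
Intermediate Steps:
Z(p) = 1 + p (Z(p) = p + 1 = 1 + p)
(Z(2) + k)**2 = ((1 + 2) + 41)**2 = (3 + 41)**2 = 44**2 = 1936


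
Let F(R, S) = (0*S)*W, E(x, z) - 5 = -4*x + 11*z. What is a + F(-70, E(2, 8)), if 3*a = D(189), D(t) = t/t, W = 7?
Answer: ⅓ ≈ 0.33333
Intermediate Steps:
D(t) = 1
E(x, z) = 5 - 4*x + 11*z (E(x, z) = 5 + (-4*x + 11*z) = 5 - 4*x + 11*z)
F(R, S) = 0 (F(R, S) = (0*S)*7 = 0*7 = 0)
a = ⅓ (a = (⅓)*1 = ⅓ ≈ 0.33333)
a + F(-70, E(2, 8)) = ⅓ + 0 = ⅓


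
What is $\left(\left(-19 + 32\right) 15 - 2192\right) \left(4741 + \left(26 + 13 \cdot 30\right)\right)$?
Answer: $-10298529$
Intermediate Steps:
$\left(\left(-19 + 32\right) 15 - 2192\right) \left(4741 + \left(26 + 13 \cdot 30\right)\right) = \left(13 \cdot 15 - 2192\right) \left(4741 + \left(26 + 390\right)\right) = \left(195 - 2192\right) \left(4741 + 416\right) = \left(-1997\right) 5157 = -10298529$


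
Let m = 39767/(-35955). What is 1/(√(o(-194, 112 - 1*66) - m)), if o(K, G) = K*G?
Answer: -3*I*√1281686498735/320822653 ≈ -0.010586*I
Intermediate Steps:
m = -39767/35955 (m = 39767*(-1/35955) = -39767/35955 ≈ -1.1060)
o(K, G) = G*K
1/(√(o(-194, 112 - 1*66) - m)) = 1/(√((112 - 1*66)*(-194) - 1*(-39767/35955))) = 1/(√((112 - 66)*(-194) + 39767/35955)) = 1/(√(46*(-194) + 39767/35955)) = 1/(√(-8924 + 39767/35955)) = 1/(√(-320822653/35955)) = 1/(I*√1281686498735/11985) = -3*I*√1281686498735/320822653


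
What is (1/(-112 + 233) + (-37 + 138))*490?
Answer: 5988780/121 ≈ 49494.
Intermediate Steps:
(1/(-112 + 233) + (-37 + 138))*490 = (1/121 + 101)*490 = (12222/121)*490 = 5988780/121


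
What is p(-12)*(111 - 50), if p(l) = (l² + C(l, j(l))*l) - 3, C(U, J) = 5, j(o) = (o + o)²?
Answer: 4941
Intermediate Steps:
j(o) = 4*o² (j(o) = (2*o)² = 4*o²)
p(l) = -3 + l² + 5*l (p(l) = (l² + 5*l) - 3 = -3 + l² + 5*l)
p(-12)*(111 - 50) = (-3 + (-12)² + 5*(-12))*(111 - 50) = (-3 + 144 - 60)*61 = 81*61 = 4941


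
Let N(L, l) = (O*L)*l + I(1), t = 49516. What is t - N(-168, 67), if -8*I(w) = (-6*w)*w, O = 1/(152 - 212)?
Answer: 986553/20 ≈ 49328.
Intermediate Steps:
O = -1/60 (O = 1/(-60) = -1/60 ≈ -0.016667)
I(w) = 3*w**2/4 (I(w) = -(-6*w)*w/8 = -(-3)*w**2/4 = 3*w**2/4)
N(L, l) = 3/4 - L*l/60 (N(L, l) = (-L/60)*l + (3/4)*1**2 = -L*l/60 + (3/4)*1 = -L*l/60 + 3/4 = 3/4 - L*l/60)
t - N(-168, 67) = 49516 - (3/4 - 1/60*(-168)*67) = 49516 - (3/4 + 938/5) = 49516 - 1*3767/20 = 49516 - 3767/20 = 986553/20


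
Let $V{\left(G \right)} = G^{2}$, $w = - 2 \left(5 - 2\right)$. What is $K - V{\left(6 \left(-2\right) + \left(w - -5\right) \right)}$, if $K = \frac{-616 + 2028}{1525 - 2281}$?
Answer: $- \frac{32294}{189} \approx -170.87$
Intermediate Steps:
$w = -6$ ($w = \left(-2\right) 3 = -6$)
$K = - \frac{353}{189}$ ($K = \frac{1412}{-756} = 1412 \left(- \frac{1}{756}\right) = - \frac{353}{189} \approx -1.8677$)
$K - V{\left(6 \left(-2\right) + \left(w - -5\right) \right)} = - \frac{353}{189} - \left(6 \left(-2\right) - 1\right)^{2} = - \frac{353}{189} - \left(-12 + \left(-6 + 5\right)\right)^{2} = - \frac{353}{189} - \left(-12 - 1\right)^{2} = - \frac{353}{189} - \left(-13\right)^{2} = - \frac{353}{189} - 169 = - \frac{32294}{189}$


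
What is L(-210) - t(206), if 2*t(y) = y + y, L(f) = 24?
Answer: -182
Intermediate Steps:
t(y) = y (t(y) = (y + y)/2 = (2*y)/2 = y)
L(-210) - t(206) = 24 - 1*206 = 24 - 206 = -182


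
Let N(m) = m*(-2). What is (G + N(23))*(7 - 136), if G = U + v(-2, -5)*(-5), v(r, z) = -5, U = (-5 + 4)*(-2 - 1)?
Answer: 2322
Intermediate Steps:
U = 3 (U = -1*(-3) = 3)
N(m) = -2*m
G = 28 (G = 3 - 5*(-5) = 3 + 25 = 28)
(G + N(23))*(7 - 136) = (28 - 2*23)*(7 - 136) = (28 - 46)*(-129) = -18*(-129) = 2322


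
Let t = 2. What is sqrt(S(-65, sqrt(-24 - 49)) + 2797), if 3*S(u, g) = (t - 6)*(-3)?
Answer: sqrt(2801) ≈ 52.924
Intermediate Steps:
S(u, g) = 4 (S(u, g) = ((2 - 6)*(-3))/3 = (-4*(-3))/3 = (1/3)*12 = 4)
sqrt(S(-65, sqrt(-24 - 49)) + 2797) = sqrt(4 + 2797) = sqrt(2801)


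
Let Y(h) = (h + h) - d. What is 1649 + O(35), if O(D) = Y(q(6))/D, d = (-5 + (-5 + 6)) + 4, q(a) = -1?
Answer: 57713/35 ≈ 1648.9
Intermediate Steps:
d = 0 (d = (-5 + 1) + 4 = -4 + 4 = 0)
Y(h) = 2*h (Y(h) = (h + h) - 1*0 = 2*h + 0 = 2*h)
O(D) = -2/D (O(D) = (2*(-1))/D = -2/D)
1649 + O(35) = 1649 - 2/35 = 57713/35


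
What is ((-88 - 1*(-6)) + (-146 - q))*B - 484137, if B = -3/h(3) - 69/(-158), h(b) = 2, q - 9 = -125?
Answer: -38237415/79 ≈ -4.8402e+5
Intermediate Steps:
q = -116 (q = 9 - 125 = -116)
B = -84/79 (B = -3/2 - 69/(-158) = -3*½ - 69*(-1/158) = -3/2 + 69/158 = -84/79 ≈ -1.0633)
((-88 - 1*(-6)) + (-146 - q))*B - 484137 = ((-88 - 1*(-6)) + (-146 - 1*(-116)))*(-84/79) - 484137 = ((-88 + 6) + (-146 + 116))*(-84/79) - 484137 = (-82 - 30)*(-84/79) - 484137 = -112*(-84/79) - 484137 = 9408/79 - 484137 = -38237415/79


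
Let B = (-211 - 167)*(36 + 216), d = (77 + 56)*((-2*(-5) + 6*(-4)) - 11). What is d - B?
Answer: 91931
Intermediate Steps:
d = -3325 (d = 133*((10 - 24) - 11) = 133*(-14 - 11) = 133*(-25) = -3325)
B = -95256 (B = -378*252 = -95256)
d - B = -3325 - 1*(-95256) = -3325 + 95256 = 91931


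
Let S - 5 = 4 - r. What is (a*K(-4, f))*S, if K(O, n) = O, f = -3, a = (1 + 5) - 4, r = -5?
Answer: -112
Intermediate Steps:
a = 2 (a = 6 - 4 = 2)
S = 14 (S = 5 + (4 - 1*(-5)) = 5 + (4 + 5) = 5 + 9 = 14)
(a*K(-4, f))*S = (2*(-4))*14 = -8*14 = -112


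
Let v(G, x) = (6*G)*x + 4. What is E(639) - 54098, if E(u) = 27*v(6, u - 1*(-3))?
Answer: 570034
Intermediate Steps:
v(G, x) = 4 + 6*G*x (v(G, x) = 6*G*x + 4 = 4 + 6*G*x)
E(u) = 3024 + 972*u (E(u) = 27*(4 + 6*6*(u - 1*(-3))) = 27*(4 + 6*6*(u + 3)) = 27*(4 + 6*6*(3 + u)) = 27*(4 + (108 + 36*u)) = 27*(112 + 36*u) = 3024 + 972*u)
E(639) - 54098 = (3024 + 972*639) - 54098 = (3024 + 621108) - 54098 = 624132 - 54098 = 570034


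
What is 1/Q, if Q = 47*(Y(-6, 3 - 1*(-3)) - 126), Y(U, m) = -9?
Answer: -1/6345 ≈ -0.00015760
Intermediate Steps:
Q = -6345 (Q = 47*(-9 - 126) = 47*(-135) = -6345)
1/Q = 1/(-6345) = -1/6345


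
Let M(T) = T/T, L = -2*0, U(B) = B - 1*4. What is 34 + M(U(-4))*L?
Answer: 34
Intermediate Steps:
U(B) = -4 + B (U(B) = B - 4 = -4 + B)
L = 0
M(T) = 1
34 + M(U(-4))*L = 34 + 1*0 = 34 + 0 = 34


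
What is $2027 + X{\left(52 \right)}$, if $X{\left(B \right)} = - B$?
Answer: $1975$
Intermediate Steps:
$2027 + X{\left(52 \right)} = 2027 - 52 = 1975$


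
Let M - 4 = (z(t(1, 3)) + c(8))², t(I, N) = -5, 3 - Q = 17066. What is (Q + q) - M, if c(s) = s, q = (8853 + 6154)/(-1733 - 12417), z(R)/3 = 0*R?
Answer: -242418657/14150 ≈ -17132.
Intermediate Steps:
Q = -17063 (Q = 3 - 1*17066 = 3 - 17066 = -17063)
z(R) = 0 (z(R) = 3*(0*R) = 3*0 = 0)
q = -15007/14150 (q = 15007/(-14150) = 15007*(-1/14150) = -15007/14150 ≈ -1.0606)
M = 68 (M = 4 + (0 + 8)² = 4 + 8² = 4 + 64 = 68)
(Q + q) - M = (-17063 - 15007/14150) - 1*68 = -241456457/14150 - 68 = -242418657/14150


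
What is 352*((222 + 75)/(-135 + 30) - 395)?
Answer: -4901248/35 ≈ -1.4004e+5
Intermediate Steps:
352*((222 + 75)/(-135 + 30) - 395) = 352*(297/(-105) - 395) = 352*(297*(-1/105) - 395) = 352*(-99/35 - 395) = 352*(-13924/35) = -4901248/35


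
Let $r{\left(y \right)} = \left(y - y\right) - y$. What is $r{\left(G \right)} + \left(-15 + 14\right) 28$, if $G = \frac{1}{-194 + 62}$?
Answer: $- \frac{3695}{132} \approx -27.992$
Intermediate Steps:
$G = - \frac{1}{132}$ ($G = \frac{1}{-132} = - \frac{1}{132} \approx -0.0075758$)
$r{\left(y \right)} = - y$ ($r{\left(y \right)} = 0 - y = - y$)
$r{\left(G \right)} + \left(-15 + 14\right) 28 = \left(-1\right) \left(- \frac{1}{132}\right) + \left(-15 + 14\right) 28 = \frac{1}{132} - 28 = - \frac{3695}{132}$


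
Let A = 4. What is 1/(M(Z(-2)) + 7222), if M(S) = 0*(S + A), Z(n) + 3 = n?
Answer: 1/7222 ≈ 0.00013847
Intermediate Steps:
Z(n) = -3 + n
M(S) = 0 (M(S) = 0*(S + 4) = 0*(4 + S) = 0)
1/(M(Z(-2)) + 7222) = 1/(0 + 7222) = 1/7222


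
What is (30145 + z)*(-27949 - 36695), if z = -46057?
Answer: 1028615328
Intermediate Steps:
(30145 + z)*(-27949 - 36695) = (30145 - 46057)*(-27949 - 36695) = -15912*(-64644) = 1028615328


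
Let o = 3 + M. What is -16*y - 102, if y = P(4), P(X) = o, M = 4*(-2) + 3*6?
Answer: -310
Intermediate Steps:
M = 10 (M = -8 + 18 = 10)
o = 13 (o = 3 + 10 = 13)
P(X) = 13
y = 13
-16*y - 102 = -16*13 - 102 = -208 - 102 = -310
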